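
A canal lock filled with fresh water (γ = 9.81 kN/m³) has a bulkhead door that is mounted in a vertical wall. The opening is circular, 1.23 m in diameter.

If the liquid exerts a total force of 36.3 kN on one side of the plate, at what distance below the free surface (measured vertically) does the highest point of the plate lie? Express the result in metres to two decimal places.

d_top ≈ 2.50 m

γ = 9.81 kN/m³.
A = π(0.615)² = 1.18823 m².
From F = γ·h_c·A, the centroid depth is h_c = 36.3/(9.81 × 1.18823) = 3.11413 m.
The centroid is at the centre, 0.615 m below the top of the plate, so the highest point sits at h_top = 3.11413 − 0.615 = 2.49913 m below the surface.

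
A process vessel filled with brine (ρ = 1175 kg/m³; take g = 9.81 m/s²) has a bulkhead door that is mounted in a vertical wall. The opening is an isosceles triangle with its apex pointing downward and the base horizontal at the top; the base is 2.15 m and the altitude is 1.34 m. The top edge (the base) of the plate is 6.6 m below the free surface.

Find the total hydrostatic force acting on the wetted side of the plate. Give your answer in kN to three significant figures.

F ≈ 117 kN

γ = ρg = 1175 × 9.81 / 1000 = 11.52675 kN/m³.
With the apex down, the centroid sits h/3 = 1.34/3 = 0.446667 m below the base (the top edge), so the centroid depth is h_c = 6.6 + 0.446667 = 7.04667 m.
A = ½ × 2.15 × 1.34 = 1.4405 m².
Resultant F = γ·h_c·A = 11.52675 × 7.04667 × 1.4405 = 117.005 kN.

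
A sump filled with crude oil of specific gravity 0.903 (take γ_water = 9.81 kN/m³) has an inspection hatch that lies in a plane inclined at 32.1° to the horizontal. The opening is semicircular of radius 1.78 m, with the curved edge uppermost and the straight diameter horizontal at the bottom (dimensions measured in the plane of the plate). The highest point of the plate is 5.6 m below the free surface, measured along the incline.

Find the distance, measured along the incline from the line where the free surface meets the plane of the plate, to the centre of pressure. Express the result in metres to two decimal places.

y_p = 6.66 m

γ = 0.903 × 9.81 = 8.85843 kN/m³.
Let θ = 32.1° be the plate's angle to the horizontal; measure y along the incline from where the plane meets the free surface. Vertical depth h = y·sinθ with sinθ = 0.531399.
The centroid lies 4r/(3π) = 0.755455 m above the diameter, so r − 4r/(3π) = 1.78 − 0.755455 = 1.02455 m below the topmost point, so y_c = 5.6 + 1.02455 = 6.62455 m and h_c = 6.62455 × 0.531399 = 3.52028 m.
A = πr²/2 = π × 1.78²/2 = 4.97691 m².
Resultant F = γ·h_c·A = 8.85843 × 3.52028 × 4.97691 = 155.201 kN.
I_c = (π/8 − 8/(9π))·r⁴ = 0.109757 × 1.78⁴ = 1.10182 m⁴.
Centre of pressure: y_p = y_c + I_c/(y_c·A) = 6.62455 + 1.10182/(6.62455 × 4.97691) = 6.62455 + 0.0334191 = 6.65797 m along the plane.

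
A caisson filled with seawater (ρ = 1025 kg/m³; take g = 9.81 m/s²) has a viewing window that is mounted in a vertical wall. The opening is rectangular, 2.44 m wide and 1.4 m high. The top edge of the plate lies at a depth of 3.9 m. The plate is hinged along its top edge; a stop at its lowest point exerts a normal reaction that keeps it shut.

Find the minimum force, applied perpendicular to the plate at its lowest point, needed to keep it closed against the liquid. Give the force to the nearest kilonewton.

γ = ρg = 1025 × 9.81 / 1000 = 10.05525 kN/m³.
The centroid lies 1.4/2 = 0.7 m below the top edge, so the centroid depth is h_c = 3.9 + 0.7 = 4.6 m.
A = 2.44 × 1.4 = 3.416 m².
Resultant F = γ·h_c·A = 10.05525 × 4.6 × 3.416 = 158.004 kN.
I_c = b·h³/12 = 2.44 × 1.4³/12 = 0.557947 m⁴.
Centre of pressure: y_p = y_c + I_c/(y_c·A) = 4.6 + 0.557947/(4.6 × 3.416) = 4.6 + 0.0355073 = 4.63551 m along the plane.
The resultant acts 0.7 + 0.0355073 = 0.735507 m (along the plate) below the hinge at the top edge, so the moment about the hinge is M = F × 0.735507 = 158.004 × 0.735507 = 116.213 kN·m.
A normal force at the bottom, 1.4 m from the hinge, must supply this moment: P = 116.213/1.4 = 83.0093 kN.

P ≈ 83 kN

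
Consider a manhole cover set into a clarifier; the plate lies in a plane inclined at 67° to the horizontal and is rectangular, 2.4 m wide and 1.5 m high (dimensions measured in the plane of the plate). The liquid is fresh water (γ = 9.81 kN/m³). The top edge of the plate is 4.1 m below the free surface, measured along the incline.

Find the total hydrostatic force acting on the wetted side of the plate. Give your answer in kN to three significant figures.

γ = 9.81 kN/m³.
Let θ = 67° be the plate's angle to the horizontal; measure y along the incline from where the plane meets the free surface. Vertical depth h = y·sinθ with sinθ = 0.920505.
The centroid lies 1.5/2 = 0.75 m below the top edge, so y_c = 4.1 + 0.75 = 4.85 m and h_c = 4.85 × 0.920505 = 4.46445 m.
A = 2.4 × 1.5 = 3.6 m².
Resultant F = γ·h_c·A = 9.81 × 4.46445 × 3.6 = 157.667 kN.

F ≈ 158 kN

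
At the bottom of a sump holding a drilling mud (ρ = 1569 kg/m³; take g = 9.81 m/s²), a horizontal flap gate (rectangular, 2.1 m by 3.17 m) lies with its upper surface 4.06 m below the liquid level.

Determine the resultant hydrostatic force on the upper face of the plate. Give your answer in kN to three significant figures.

F ≈ 416 kN

γ = ρg = 1569 × 9.81 / 1000 = 15.39189 kN/m³.
The plate is horizontal, so pressure is uniform at p = γ·h = 15.39189 × 4.06 = 62.4911 kN/m².
A = 2.1 × 3.17 = 6.657 m².
F = p·A = 62.4911 × 6.657 = 416.003 kN.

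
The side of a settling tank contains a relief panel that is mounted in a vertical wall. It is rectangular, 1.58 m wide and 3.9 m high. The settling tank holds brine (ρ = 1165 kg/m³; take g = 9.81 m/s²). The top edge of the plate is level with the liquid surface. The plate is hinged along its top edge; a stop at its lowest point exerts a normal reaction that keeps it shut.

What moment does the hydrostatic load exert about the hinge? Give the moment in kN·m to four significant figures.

γ = ρg = 1165 × 9.81 / 1000 = 11.42865 kN/m³.
The centroid lies 3.9/2 = 1.95 m below the top edge, so the centroid depth is h_c = 1.95 m.
A = 1.58 × 3.9 = 6.162 m².
Resultant F = γ·h_c·A = 11.42865 × 1.95 × 6.162 = 137.326 kN.
I_c = b·h³/12 = 1.58 × 3.9³/12 = 7.81033 m⁴.
Centre of pressure: y_p = y_c + I_c/(y_c·A) = 1.95 + 7.81033/(1.95 × 6.162) = 1.95 + 0.65 = 2.6 m along the plane.
The resultant acts 1.95 + 0.65 = 2.6 m (along the plate) below the hinge at the top edge, so the moment about the hinge is M = F × 2.6 = 137.326 × 2.6 = 357.048 kN·m.

M ≈ 357.0 kN·m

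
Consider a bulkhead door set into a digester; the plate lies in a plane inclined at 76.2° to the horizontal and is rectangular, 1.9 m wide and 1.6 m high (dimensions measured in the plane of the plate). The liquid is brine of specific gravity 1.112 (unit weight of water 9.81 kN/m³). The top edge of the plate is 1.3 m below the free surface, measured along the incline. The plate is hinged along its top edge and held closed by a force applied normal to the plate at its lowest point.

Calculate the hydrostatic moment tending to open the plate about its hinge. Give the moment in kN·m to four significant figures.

M ≈ 60.98 kN·m

γ = 1.112 × 9.81 = 10.90872 kN/m³.
Let θ = 76.2° be the plate's angle to the horizontal; measure y along the incline from where the plane meets the free surface. Vertical depth h = y·sinθ with sinθ = 0.971134.
The centroid lies 1.6/2 = 0.8 m below the top edge, so y_c = 1.3 + 0.8 = 2.1 m and h_c = 2.1 × 0.971134 = 2.03938 m.
A = 1.9 × 1.6 = 3.04 m².
Resultant F = γ·h_c·A = 10.90872 × 2.03938 × 3.04 = 67.631 kN.
I_c = b·h³/12 = 1.9 × 1.6³/12 = 0.648533 m⁴.
Centre of pressure: y_p = y_c + I_c/(y_c·A) = 2.1 + 0.648533/(2.1 × 3.04) = 2.1 + 0.101587 = 2.20159 m along the plane.
The resultant acts 0.8 + 0.101587 = 0.901587 m (along the plate) below the hinge at the top edge, so the moment about the hinge is M = F × 0.901587 = 67.631 × 0.901587 = 60.9752 kN·m.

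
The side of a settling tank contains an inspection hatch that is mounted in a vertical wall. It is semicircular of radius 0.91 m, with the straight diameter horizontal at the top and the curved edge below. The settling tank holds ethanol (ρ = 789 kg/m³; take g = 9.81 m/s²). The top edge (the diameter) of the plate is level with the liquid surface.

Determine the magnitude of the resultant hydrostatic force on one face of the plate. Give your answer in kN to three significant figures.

F ≈ 3.89 kN

γ = ρg = 789 × 9.81 / 1000 = 7.74009 kN/m³.
The centroid of a semicircle lies 4r/(3π) = 0.386216 m from the diameter, here below the top edge, so the centroid depth is h_c = 0.386216 m.
A = πr²/2 = π × 0.91²/2 = 1.30078 m².
Resultant F = γ·h_c·A = 7.74009 × 0.386216 × 1.30078 = 3.88848 kN.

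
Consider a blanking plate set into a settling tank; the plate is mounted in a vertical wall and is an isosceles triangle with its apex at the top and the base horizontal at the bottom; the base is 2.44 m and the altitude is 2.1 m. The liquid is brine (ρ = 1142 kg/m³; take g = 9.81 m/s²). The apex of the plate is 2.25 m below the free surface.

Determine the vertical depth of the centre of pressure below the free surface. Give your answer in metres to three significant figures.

γ = ρg = 1142 × 9.81 / 1000 = 11.20302 kN/m³.
With the apex up, the centroid sits 2h/3 = 2 × 2.1/3 = 1.4 m below the apex, so the centroid depth is h_c = 2.25 + 1.4 = 3.65 m.
A = ½ × 2.44 × 2.1 = 2.562 m².
Resultant F = γ·h_c·A = 11.20302 × 3.65 × 2.562 = 104.763 kN.
I_c = b·h³/36 = 2.44 × 2.1³/36 = 0.62769 m⁴.
Centre of pressure: y_p = y_c + I_c/(y_c·A) = 3.65 + 0.62769/(3.65 × 2.562) = 3.65 + 0.0671233 = 3.71712 m along the plane.

h_p = 3.72 m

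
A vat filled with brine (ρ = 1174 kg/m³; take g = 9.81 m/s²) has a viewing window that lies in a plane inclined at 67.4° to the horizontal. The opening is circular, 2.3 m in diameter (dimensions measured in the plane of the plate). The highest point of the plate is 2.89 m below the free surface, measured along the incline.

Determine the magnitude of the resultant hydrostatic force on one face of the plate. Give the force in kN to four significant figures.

F ≈ 178.5 kN

γ = ρg = 1174 × 9.81 / 1000 = 11.51694 kN/m³.
Let θ = 67.4° be the plate's angle to the horizontal; measure y along the incline from where the plane meets the free surface. Vertical depth h = y·sinθ with sinθ = 0.923210.
The centroid is at the centre, 1.15 m below the top of the plate, so y_c = 2.89 + 1.15 = 4.04 m and h_c = 4.04 × 0.923210 = 3.72977 m.
A = π(1.15)² = 4.15476 m².
Resultant F = γ·h_c·A = 11.51694 × 3.72977 × 4.15476 = 178.47 kN.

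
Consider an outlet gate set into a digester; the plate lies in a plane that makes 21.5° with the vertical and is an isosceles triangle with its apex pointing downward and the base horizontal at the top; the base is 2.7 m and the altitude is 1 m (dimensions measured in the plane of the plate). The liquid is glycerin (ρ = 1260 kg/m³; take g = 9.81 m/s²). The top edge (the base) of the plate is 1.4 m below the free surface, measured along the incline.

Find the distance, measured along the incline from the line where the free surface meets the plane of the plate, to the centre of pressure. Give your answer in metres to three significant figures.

y_p = 1.77 m

γ = ρg = 1260 × 9.81 / 1000 = 12.3606 kN/m³.
The plate makes 21.5° with the vertical, i.e. θ = 90° − 21.5° = 68.5° to the horizontal. Measuring y along the incline from the free-surface line, vertical depth h = y·sinθ with sinθ = 0.930418.
With the apex down, the centroid sits h/3 = 1/3 = 0.333333 m below the base (the top edge), so y_c = 1.4 + 0.333333 = 1.73333 m and h_c = 1.73333 × 0.930418 = 1.61272 m.
A = ½ × 2.7 × 1 = 1.35 m².
Resultant F = γ·h_c·A = 12.3606 × 1.61272 × 1.35 = 26.9112 kN.
I_c = b·h³/36 = 2.7 × 1³/36 = 0.075 m⁴.
Centre of pressure: y_p = y_c + I_c/(y_c·A) = 1.73333 + 0.075/(1.73333 × 1.35) = 1.73333 + 0.0320513 = 1.76538 m along the plane.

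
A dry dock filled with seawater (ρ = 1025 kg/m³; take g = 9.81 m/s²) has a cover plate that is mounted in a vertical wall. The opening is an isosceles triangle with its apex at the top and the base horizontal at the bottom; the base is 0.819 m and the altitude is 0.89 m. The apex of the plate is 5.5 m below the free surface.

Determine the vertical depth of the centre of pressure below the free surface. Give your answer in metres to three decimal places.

γ = ρg = 1025 × 9.81 / 1000 = 10.05525 kN/m³.
With the apex up, the centroid sits 2h/3 = 2 × 0.89/3 = 0.593333 m below the apex, so the centroid depth is h_c = 5.5 + 0.593333 = 6.09333 m.
A = ½ × 0.819 × 0.89 = 0.364455 m².
Resultant F = γ·h_c·A = 10.05525 × 6.09333 × 0.364455 = 22.3301 kN.
I_c = b·h³/36 = 0.819 × 0.89³/36 = 0.016038 m⁴.
Centre of pressure: y_p = y_c + I_c/(y_c·A) = 6.09333 + 0.016038/(6.09333 × 0.364455) = 6.09333 + 0.0072219 = 6.10055 m along the plane.

h_p = 6.101 m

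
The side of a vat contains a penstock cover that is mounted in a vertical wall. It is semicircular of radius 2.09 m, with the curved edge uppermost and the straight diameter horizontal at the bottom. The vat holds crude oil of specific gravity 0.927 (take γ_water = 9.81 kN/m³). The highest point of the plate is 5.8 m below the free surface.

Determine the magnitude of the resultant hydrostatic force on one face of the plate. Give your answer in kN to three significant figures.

γ = 0.927 × 9.81 = 9.09387 kN/m³.
The centroid lies 4r/(3π) = 0.887024 m above the diameter, so r − 4r/(3π) = 2.09 − 0.887024 = 1.20298 m below the topmost point, so the centroid depth is h_c = 5.8 + 1.20298 = 7.00298 m.
A = πr²/2 = π × 2.09²/2 = 6.8614 m².
Resultant F = γ·h_c·A = 9.09387 × 7.00298 × 6.8614 = 436.963 kN.

F ≈ 437 kN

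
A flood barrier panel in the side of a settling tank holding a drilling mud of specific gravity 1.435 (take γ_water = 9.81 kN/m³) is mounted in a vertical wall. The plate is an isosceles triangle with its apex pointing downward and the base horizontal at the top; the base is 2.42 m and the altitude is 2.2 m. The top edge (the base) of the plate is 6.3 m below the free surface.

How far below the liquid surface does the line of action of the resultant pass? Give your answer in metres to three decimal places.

γ = 1.435 × 9.81 = 14.07735 kN/m³.
With the apex down, the centroid sits h/3 = 2.2/3 = 0.733333 m below the base (the top edge), so the centroid depth is h_c = 6.3 + 0.733333 = 7.03333 m.
A = ½ × 2.42 × 2.2 = 2.662 m².
Resultant F = γ·h_c·A = 14.07735 × 7.03333 × 2.662 = 263.566 kN.
I_c = b·h³/36 = 2.42 × 2.2³/36 = 0.715782 m⁴.
Centre of pressure: y_p = y_c + I_c/(y_c·A) = 7.03333 + 0.715782/(7.03333 × 2.662) = 7.03333 + 0.0382307 = 7.07156 m along the plane.

h_p = 7.072 m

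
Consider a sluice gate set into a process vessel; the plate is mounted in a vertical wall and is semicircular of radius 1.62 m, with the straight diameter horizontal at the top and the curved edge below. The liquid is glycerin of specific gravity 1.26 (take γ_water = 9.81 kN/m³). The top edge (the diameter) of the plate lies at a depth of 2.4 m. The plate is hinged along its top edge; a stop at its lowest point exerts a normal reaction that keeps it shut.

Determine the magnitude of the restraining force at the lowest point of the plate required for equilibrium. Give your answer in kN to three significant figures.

P ≈ 72.5 kN

γ = 1.26 × 9.81 = 12.3606 kN/m³.
The centroid of a semicircle lies 4r/(3π) = 0.687549 m from the diameter, here below the top edge, so the centroid depth is h_c = 2.4 + 0.687549 = 3.08755 m.
A = πr²/2 = π × 1.62²/2 = 4.1224 m².
Resultant F = γ·h_c·A = 12.3606 × 3.08755 × 4.1224 = 157.327 kN.
I_c = (π/8 − 8/(9π))·r⁴ = 0.109757 × 1.62⁴ = 0.755949 m⁴.
Centre of pressure: y_p = y_c + I_c/(y_c·A) = 3.08755 + 0.755949/(3.08755 × 4.1224) = 3.08755 + 0.0593921 = 3.14694 m along the plane.
The resultant acts 0.687549 + 0.0593921 = 0.746941 m (along the plate) below the hinge at the top edge, so the moment about the hinge is M = F × 0.746941 = 157.327 × 0.746941 = 117.514 kN·m.
A normal force at the bottom, 1.62 m from the hinge, must supply this moment: P = 117.514/1.62 = 72.5395 kN.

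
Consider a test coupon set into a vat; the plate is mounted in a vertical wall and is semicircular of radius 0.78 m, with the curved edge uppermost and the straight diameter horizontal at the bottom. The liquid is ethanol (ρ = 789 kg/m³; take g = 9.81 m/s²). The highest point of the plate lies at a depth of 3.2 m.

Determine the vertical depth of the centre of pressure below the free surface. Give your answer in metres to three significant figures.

h_p = 3.66 m

γ = ρg = 789 × 9.81 / 1000 = 7.74009 kN/m³.
The centroid lies 4r/(3π) = 0.331042 m above the diameter, so r − 4r/(3π) = 0.78 − 0.331042 = 0.448958 m below the topmost point, so the centroid depth is h_c = 3.2 + 0.448958 = 3.64896 m.
A = πr²/2 = π × 0.78²/2 = 0.955672 m².
Resultant F = γ·h_c·A = 7.74009 × 3.64896 × 0.955672 = 26.9913 kN.
I_c = (π/8 − 8/(9π))·r⁴ = 0.109757 × 0.78⁴ = 0.0406266 m⁴.
Centre of pressure: y_p = y_c + I_c/(y_c·A) = 3.64896 + 0.0406266/(3.64896 × 0.955672) = 3.64896 + 0.0116502 = 3.66061 m along the plane.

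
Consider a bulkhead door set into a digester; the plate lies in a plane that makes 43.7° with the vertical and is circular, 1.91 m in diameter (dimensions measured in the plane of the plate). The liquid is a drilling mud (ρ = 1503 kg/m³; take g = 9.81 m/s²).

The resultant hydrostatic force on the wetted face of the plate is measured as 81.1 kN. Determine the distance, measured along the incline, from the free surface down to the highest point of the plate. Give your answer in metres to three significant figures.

y_top ≈ 1.70 m

γ = ρg = 1503 × 9.81 / 1000 = 14.74443 kN/m³.
A = π(0.955)² = 2.86521 m².
From F = γ·h_c·A, the centroid depth is h_c = 81.1/(14.74443 × 2.86521) = 1.91971 m.
The plate makes 43.7° with the vertical, i.e. θ = 90° − 43.7° = 46.3° to the horizontal. Measuring y along the incline from the free-surface line, vertical depth h = y·sinθ with sinθ = 0.722967.
Along the incline, y_c = h_c/sinθ = 1.91971/0.722967 = 2.65532 m.
The centroid is at the centre, 0.955 m below the top of the plate, so the highest point sits at y_top = 2.65532 − 0.955 = 1.70032 m along the incline.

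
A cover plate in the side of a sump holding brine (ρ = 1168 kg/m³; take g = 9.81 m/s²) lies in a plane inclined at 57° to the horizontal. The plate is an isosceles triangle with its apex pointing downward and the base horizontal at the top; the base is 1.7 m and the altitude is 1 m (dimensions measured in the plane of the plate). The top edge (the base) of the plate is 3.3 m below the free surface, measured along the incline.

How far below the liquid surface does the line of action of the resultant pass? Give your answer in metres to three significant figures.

γ = ρg = 1168 × 9.81 / 1000 = 11.45808 kN/m³.
Let θ = 57° be the plate's angle to the horizontal; measure y along the incline from where the plane meets the free surface. Vertical depth h = y·sinθ with sinθ = 0.838671.
With the apex down, the centroid sits h/3 = 1/3 = 0.333333 m below the base (the top edge), so y_c = 3.3 + 0.333333 = 3.63333 m and h_c = 3.63333 × 0.838671 = 3.04717 m.
A = ½ × 1.7 × 1 = 0.85 m².
Resultant F = γ·h_c·A = 11.45808 × 3.04717 × 0.85 = 29.6775 kN.
I_c = b·h³/36 = 1.7 × 1³/36 = 0.0472222 m⁴.
Centre of pressure: y_p = y_c + I_c/(y_c·A) = 3.63333 + 0.0472222/(3.63333 × 0.85) = 3.63333 + 0.0152905 = 3.64862 m along the plane.
Vertically, h_p = y_p·sinθ = 3.64862 × 0.838671 = 3.05999 m.

h_p = 3.06 m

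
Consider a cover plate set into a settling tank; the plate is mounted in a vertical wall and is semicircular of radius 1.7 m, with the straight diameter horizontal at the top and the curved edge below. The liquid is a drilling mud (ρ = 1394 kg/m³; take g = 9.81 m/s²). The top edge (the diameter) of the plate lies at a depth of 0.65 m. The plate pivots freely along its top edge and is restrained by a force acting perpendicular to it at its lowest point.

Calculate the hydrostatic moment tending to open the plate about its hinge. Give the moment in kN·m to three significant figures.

M ≈ 74.0 kN·m

γ = ρg = 1394 × 9.81 / 1000 = 13.67514 kN/m³.
The centroid of a semicircle lies 4r/(3π) = 0.721502 m from the diameter, here below the top edge, so the centroid depth is h_c = 0.65 + 0.721502 = 1.3715 m.
A = πr²/2 = π × 1.7²/2 = 4.5396 m².
Resultant F = γ·h_c·A = 13.67514 × 1.3715 × 4.5396 = 85.1423 kN.
I_c = (π/8 − 8/(9π))·r⁴ = 0.109757 × 1.7⁴ = 0.916701 m⁴.
Centre of pressure: y_p = y_c + I_c/(y_c·A) = 1.3715 + 0.916701/(1.3715 × 4.5396) = 1.3715 + 0.147236 = 1.51874 m along the plane.
The resultant acts 0.721502 + 0.147236 = 0.868738 m (along the plate) below the hinge at the top edge, so the moment about the hinge is M = F × 0.868738 = 85.1423 × 0.868738 = 73.9664 kN·m.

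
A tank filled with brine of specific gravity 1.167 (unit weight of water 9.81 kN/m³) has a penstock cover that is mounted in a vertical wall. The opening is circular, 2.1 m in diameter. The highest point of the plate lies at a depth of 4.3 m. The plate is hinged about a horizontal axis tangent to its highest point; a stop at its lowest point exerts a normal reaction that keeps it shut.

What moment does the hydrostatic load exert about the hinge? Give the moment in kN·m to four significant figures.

γ = 1.167 × 9.81 = 11.44827 kN/m³.
The centroid is at the centre, 1.05 m below the top of the plate, so the centroid depth is h_c = 4.3 + 1.05 = 5.35 m.
A = π(1.05)² = 3.46361 m².
Resultant F = γ·h_c·A = 11.44827 × 5.35 × 3.46361 = 212.14 kN.
I_c = πr⁴/4 = π × 1.05⁴/4 = 0.954656 m⁴.
Centre of pressure: y_p = y_c + I_c/(y_c·A) = 5.35 + 0.954656/(5.35 × 3.46361) = 5.35 + 0.0515186 = 5.40152 m along the plane.
The resultant acts 1.05 + 0.0515186 = 1.10152 m (along the plate) below the hinge at the top edge, so the moment about the hinge is M = F × 1.10152 = 212.14 × 1.10152 = 233.676 kN·m.

M ≈ 233.7 kN·m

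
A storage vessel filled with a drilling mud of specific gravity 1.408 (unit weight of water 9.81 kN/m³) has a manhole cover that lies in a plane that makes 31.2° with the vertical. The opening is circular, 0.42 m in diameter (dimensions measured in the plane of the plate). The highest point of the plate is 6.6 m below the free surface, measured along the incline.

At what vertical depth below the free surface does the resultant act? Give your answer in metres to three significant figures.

γ = 1.408 × 9.81 = 13.81248 kN/m³.
The plate makes 31.2° with the vertical, i.e. θ = 90° − 31.2° = 58.8° to the horizontal. Measuring y along the incline from the free-surface line, vertical depth h = y·sinθ with sinθ = 0.855364.
The centroid is at the centre, 0.21 m below the top of the plate, so y_c = 6.6 + 0.21 = 6.81 m and h_c = 6.81 × 0.855364 = 5.82503 m.
A = π(0.21)² = 0.138544 m².
Resultant F = γ·h_c·A = 13.81248 × 5.82503 × 0.138544 = 11.147 kN.
I_c = πr⁴/4 = π × 0.21⁴/4 = 0.00152745 m⁴.
Centre of pressure: y_p = y_c + I_c/(y_c·A) = 6.81 + 0.00152745/(6.81 × 0.138544) = 6.81 + 0.00161895 = 6.81162 m along the plane.
Vertically, h_p = y_p·sinθ = 6.81162 × 0.855364 = 5.82641 m.

h_p = 5.83 m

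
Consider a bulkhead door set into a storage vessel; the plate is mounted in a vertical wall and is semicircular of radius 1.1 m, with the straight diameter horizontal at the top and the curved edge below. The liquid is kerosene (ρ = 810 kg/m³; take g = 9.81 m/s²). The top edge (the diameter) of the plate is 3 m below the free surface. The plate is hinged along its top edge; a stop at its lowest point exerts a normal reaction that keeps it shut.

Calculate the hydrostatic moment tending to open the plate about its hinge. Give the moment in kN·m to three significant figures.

γ = ρg = 810 × 9.81 / 1000 = 7.9461 kN/m³.
The centroid of a semicircle lies 4r/(3π) = 0.466854 m from the diameter, here below the top edge, so the centroid depth is h_c = 3 + 0.466854 = 3.46685 m.
A = πr²/2 = π × 1.1²/2 = 1.90066 m².
Resultant F = γ·h_c·A = 7.9461 × 3.46685 × 1.90066 = 52.3593 kN.
I_c = (π/8 − 8/(9π))·r⁴ = 0.109757 × 1.1⁴ = 0.160695 m⁴.
Centre of pressure: y_p = y_c + I_c/(y_c·A) = 3.46685 + 0.160695/(3.46685 × 1.90066) = 3.46685 + 0.0243873 = 3.49124 m along the plane.
The resultant acts 0.466854 + 0.0243873 = 0.491241 m (along the plate) below the hinge at the top edge, so the moment about the hinge is M = F × 0.491241 = 52.3593 × 0.491241 = 25.721 kN·m.

M ≈ 25.7 kN·m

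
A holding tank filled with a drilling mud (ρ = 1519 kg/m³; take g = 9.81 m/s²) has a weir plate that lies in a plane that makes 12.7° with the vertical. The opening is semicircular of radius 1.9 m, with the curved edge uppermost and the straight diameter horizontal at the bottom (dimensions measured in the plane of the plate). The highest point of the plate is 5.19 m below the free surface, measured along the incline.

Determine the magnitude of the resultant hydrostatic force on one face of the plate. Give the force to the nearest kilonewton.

F ≈ 518 kN

γ = ρg = 1519 × 9.81 / 1000 = 14.90139 kN/m³.
The plate makes 12.7° with the vertical, i.e. θ = 90° − 12.7° = 77.3° to the horizontal. Measuring y along the incline from the free-surface line, vertical depth h = y·sinθ with sinθ = 0.975535.
The centroid lies 4r/(3π) = 0.806385 m above the diameter, so r − 4r/(3π) = 1.9 − 0.806385 = 1.09361 m below the topmost point, so y_c = 5.19 + 1.09361 = 6.28361 m and h_c = 6.28361 × 0.975535 = 6.12988 m.
A = πr²/2 = π × 1.9²/2 = 5.67057 m².
Resultant F = γ·h_c·A = 14.90139 × 6.12988 × 5.67057 = 517.971 kN.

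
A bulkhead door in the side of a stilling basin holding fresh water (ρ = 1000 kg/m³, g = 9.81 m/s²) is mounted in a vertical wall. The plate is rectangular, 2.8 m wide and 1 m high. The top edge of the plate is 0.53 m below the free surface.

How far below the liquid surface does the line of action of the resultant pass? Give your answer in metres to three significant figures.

h_p = 1.11 m

γ = ρg = 1000 × 9.81 = 9810 N/m³ = 9.81 kN/m³.
The centroid lies 1/2 = 0.5 m below the top edge, so the centroid depth is h_c = 0.53 + 0.5 = 1.03 m.
A = 2.8 × 1 = 2.8 m².
Resultant F = γ·h_c·A = 9.81 × 1.03 × 2.8 = 28.292 kN.
I_c = b·h³/12 = 2.8 × 1³/12 = 0.233333 m⁴.
Centre of pressure: y_p = y_c + I_c/(y_c·A) = 1.03 + 0.233333/(1.03 × 2.8) = 1.03 + 0.080906 = 1.11091 m along the plane.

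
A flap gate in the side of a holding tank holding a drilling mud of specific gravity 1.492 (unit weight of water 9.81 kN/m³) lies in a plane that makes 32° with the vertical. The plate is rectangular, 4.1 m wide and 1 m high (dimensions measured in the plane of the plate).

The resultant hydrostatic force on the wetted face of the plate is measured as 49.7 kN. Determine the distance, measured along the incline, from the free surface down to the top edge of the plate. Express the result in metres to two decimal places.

y_top ≈ 0.48 m

γ = 1.492 × 9.81 = 14.63652 kN/m³.
A = 4.1 × 1 = 4.1 m².
From F = γ·h_c·A, the centroid depth is h_c = 49.7/(14.63652 × 4.1) = 0.828199 m.
The plate makes 32° with the vertical, i.e. θ = 90° − 32° = 58° to the horizontal. Measuring y along the incline from the free-surface line, vertical depth h = y·sinθ with sinθ = 0.848048.
Along the incline, y_c = h_c/sinθ = 0.828199/0.848048 = 0.976594 m.
The centroid lies 1/2 = 0.5 m below the top edge, so the top edge sits at y_top = 0.976594 − 0.5 = 0.476594 m along the incline.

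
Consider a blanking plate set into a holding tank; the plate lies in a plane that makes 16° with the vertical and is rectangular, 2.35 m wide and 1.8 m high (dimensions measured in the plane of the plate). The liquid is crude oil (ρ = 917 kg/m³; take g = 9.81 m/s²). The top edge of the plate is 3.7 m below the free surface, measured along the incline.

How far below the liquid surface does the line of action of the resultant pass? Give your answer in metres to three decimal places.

γ = ρg = 917 × 9.81 / 1000 = 8.99577 kN/m³.
The plate makes 16° with the vertical, i.e. θ = 90° − 16° = 74° to the horizontal. Measuring y along the incline from the free-surface line, vertical depth h = y·sinθ with sinθ = 0.961262.
The centroid lies 1.8/2 = 0.9 m below the top edge, so y_c = 3.7 + 0.9 = 4.6 m and h_c = 4.6 × 0.961262 = 4.42181 m.
A = 2.35 × 1.8 = 4.23 m².
Resultant F = γ·h_c·A = 8.99577 × 4.42181 × 4.23 = 168.259 kN.
I_c = b·h³/12 = 2.35 × 1.8³/12 = 1.1421 m⁴.
Centre of pressure: y_p = y_c + I_c/(y_c·A) = 4.6 + 1.1421/(4.6 × 4.23) = 4.6 + 0.0586957 = 4.6587 m along the plane.
Vertically, h_p = y_p·sinθ = 4.6587 × 0.961262 = 4.47823 m.

h_p = 4.478 m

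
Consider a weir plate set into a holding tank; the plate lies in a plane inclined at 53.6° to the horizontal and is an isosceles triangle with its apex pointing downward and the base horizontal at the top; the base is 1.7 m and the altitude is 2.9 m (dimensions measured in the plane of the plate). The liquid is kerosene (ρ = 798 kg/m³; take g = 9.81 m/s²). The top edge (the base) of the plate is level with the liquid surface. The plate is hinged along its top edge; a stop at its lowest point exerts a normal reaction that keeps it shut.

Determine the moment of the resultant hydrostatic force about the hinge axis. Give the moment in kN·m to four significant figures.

M ≈ 21.77 kN·m

γ = ρg = 798 × 9.81 / 1000 = 7.82838 kN/m³.
Let θ = 53.6° be the plate's angle to the horizontal; measure y along the incline from where the plane meets the free surface. Vertical depth h = y·sinθ with sinθ = 0.804894.
With the apex down, the centroid sits h/3 = 2.9/3 = 0.966667 m below the base (the top edge), so y_c = 0.966667 m and h_c = 0.966667 × 0.804894 = 0.778064 m.
A = ½ × 1.7 × 2.9 = 2.465 m².
Resultant F = γ·h_c·A = 7.82838 × 0.778064 × 2.465 = 15.0143 kN.
I_c = b·h³/36 = 1.7 × 2.9³/36 = 1.1517 m⁴.
Centre of pressure: y_p = y_c + I_c/(y_c·A) = 0.966667 + 1.1517/(0.966667 × 2.465) = 0.966667 + 0.483332 = 1.45 m along the plane.
The resultant acts 0.966667 + 0.483332 = 1.45 m (along the plate) below the hinge at the top edge, so the moment about the hinge is M = F × 1.45 = 15.0143 × 1.45 = 21.7707 kN·m.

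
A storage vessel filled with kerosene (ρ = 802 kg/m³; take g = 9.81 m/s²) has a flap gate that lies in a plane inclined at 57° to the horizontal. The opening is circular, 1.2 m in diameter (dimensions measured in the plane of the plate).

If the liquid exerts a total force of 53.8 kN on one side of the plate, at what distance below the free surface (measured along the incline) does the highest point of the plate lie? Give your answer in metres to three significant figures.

γ = ρg = 802 × 9.81 / 1000 = 7.86762 kN/m³.
A = π(0.6)² = 1.13097 m².
From F = γ·h_c·A, the centroid depth is h_c = 53.8/(7.86762 × 1.13097) = 6.04627 m.
Let θ = 57° be the plate's angle to the horizontal; measure y along the incline from where the plane meets the free surface. Vertical depth h = y·sinθ with sinθ = 0.838671.
Along the incline, y_c = h_c/sinθ = 6.04627/0.838671 = 7.20935 m.
The centroid is at the centre, 0.6 m below the top of the plate, so the highest point sits at y_top = 7.20935 − 0.6 = 6.60935 m along the incline.

y_top ≈ 6.61 m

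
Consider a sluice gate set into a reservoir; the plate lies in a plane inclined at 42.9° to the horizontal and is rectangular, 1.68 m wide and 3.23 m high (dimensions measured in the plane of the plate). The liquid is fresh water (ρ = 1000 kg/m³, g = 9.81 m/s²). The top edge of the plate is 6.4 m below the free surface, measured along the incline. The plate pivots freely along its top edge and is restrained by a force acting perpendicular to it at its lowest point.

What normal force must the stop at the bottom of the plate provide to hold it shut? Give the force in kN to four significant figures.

γ = ρg = 1000 × 9.81 = 9810 N/m³ = 9.81 kN/m³.
Let θ = 42.9° be the plate's angle to the horizontal; measure y along the incline from where the plane meets the free surface. Vertical depth h = y·sinθ with sinθ = 0.680721.
The centroid lies 3.23/2 = 1.615 m below the top edge, so y_c = 6.4 + 1.615 = 8.015 m and h_c = 8.015 × 0.680721 = 5.45598 m.
A = 1.68 × 3.23 = 5.4264 m².
Resultant F = γ·h_c·A = 9.81 × 5.45598 × 5.4264 = 290.438 kN.
I_c = b·h³/12 = 1.68 × 3.23³/12 = 4.71776 m⁴.
Centre of pressure: y_p = y_c + I_c/(y_c·A) = 8.015 + 4.71776/(8.015 × 5.4264) = 8.015 + 0.108473 = 8.12347 m along the plane.
The resultant acts 1.615 + 0.108473 = 1.72347 m (along the plate) below the hinge at the top edge, so the moment about the hinge is M = F × 1.72347 = 290.438 × 1.72347 = 500.561 kN·m.
A normal force at the bottom, 3.23 m from the hinge, must supply this moment: P = 500.561/3.23 = 154.972 kN.

P ≈ 155.0 kN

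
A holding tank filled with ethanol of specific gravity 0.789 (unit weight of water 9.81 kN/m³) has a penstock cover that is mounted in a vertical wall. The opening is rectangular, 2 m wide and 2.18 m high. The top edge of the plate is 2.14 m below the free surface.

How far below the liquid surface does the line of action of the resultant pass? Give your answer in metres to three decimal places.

γ = 0.789 × 9.81 = 7.74009 kN/m³.
The centroid lies 2.18/2 = 1.09 m below the top edge, so the centroid depth is h_c = 2.14 + 1.09 = 3.23 m.
A = 2 × 2.18 = 4.36 m².
Resultant F = γ·h_c·A = 7.74009 × 3.23 × 4.36 = 109.002 kN.
I_c = b·h³/12 = 2 × 2.18³/12 = 1.72671 m⁴.
Centre of pressure: y_p = y_c + I_c/(y_c·A) = 3.23 + 1.72671/(3.23 × 4.36) = 3.23 + 0.122611 = 3.35261 m along the plane.

h_p = 3.353 m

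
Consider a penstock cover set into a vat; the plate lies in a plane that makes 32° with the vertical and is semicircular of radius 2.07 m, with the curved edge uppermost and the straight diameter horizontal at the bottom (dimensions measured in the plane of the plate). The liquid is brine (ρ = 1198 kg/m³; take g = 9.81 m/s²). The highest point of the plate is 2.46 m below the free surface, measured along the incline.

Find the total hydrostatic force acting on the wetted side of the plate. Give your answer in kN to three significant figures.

F ≈ 245 kN

γ = ρg = 1198 × 9.81 / 1000 = 11.75238 kN/m³.
The plate makes 32° with the vertical, i.e. θ = 90° − 32° = 58° to the horizontal. Measuring y along the incline from the free-surface line, vertical depth h = y·sinθ with sinθ = 0.848048.
The centroid lies 4r/(3π) = 0.878535 m above the diameter, so r − 4r/(3π) = 2.07 − 0.878535 = 1.19146 m below the topmost point, so y_c = 2.46 + 1.19146 = 3.65146 m and h_c = 3.65146 × 0.848048 = 3.09661 m.
A = πr²/2 = π × 2.07²/2 = 6.73071 m².
Resultant F = γ·h_c·A = 11.75238 × 3.09661 × 6.73071 = 244.948 kN.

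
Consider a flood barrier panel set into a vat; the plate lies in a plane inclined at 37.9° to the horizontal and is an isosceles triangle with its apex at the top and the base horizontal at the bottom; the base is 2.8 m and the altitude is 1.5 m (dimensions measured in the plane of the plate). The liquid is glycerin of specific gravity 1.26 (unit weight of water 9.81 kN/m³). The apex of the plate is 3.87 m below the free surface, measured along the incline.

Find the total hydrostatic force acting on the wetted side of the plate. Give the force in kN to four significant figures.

γ = 1.26 × 9.81 = 12.3606 kN/m³.
Let θ = 37.9° be the plate's angle to the horizontal; measure y along the incline from where the plane meets the free surface. Vertical depth h = y·sinθ with sinθ = 0.614285.
With the apex up, the centroid sits 2h/3 = 2 × 1.5/3 = 1 m below the apex, so y_c = 3.87 + 1 = 4.87 m and h_c = 4.87 × 0.614285 = 2.99157 m.
A = ½ × 2.8 × 1.5 = 2.1 m².
Resultant F = γ·h_c·A = 12.3606 × 2.99157 × 2.1 = 77.653 kN.

F ≈ 77.65 kN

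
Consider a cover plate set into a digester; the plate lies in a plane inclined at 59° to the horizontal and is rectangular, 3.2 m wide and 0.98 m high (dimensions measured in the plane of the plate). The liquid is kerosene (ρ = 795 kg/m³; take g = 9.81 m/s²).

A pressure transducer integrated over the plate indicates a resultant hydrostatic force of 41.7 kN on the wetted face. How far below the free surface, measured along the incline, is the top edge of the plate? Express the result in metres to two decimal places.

γ = ρg = 795 × 9.81 / 1000 = 7.79895 kN/m³.
A = 3.2 × 0.98 = 3.136 m².
From F = γ·h_c·A, the centroid depth is h_c = 41.7/(7.79895 × 3.136) = 1.705 m.
Let θ = 59° be the plate's angle to the horizontal; measure y along the incline from where the plane meets the free surface. Vertical depth h = y·sinθ with sinθ = 0.857167.
Along the incline, y_c = h_c/sinθ = 1.705/0.857167 = 1.98911 m.
The centroid lies 0.98/2 = 0.49 m below the top edge, so the top edge sits at y_top = 1.98911 − 0.49 = 1.49911 m along the incline.

y_top ≈ 1.50 m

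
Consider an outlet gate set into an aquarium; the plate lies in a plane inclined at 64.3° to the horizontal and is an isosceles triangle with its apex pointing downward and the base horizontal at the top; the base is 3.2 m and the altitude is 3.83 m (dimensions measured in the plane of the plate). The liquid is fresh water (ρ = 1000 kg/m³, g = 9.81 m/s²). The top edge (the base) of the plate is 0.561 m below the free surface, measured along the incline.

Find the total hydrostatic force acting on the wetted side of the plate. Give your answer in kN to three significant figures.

F ≈ 99.5 kN

γ = ρg = 1000 × 9.81 = 9810 N/m³ = 9.81 kN/m³.
Let θ = 64.3° be the plate's angle to the horizontal; measure y along the incline from where the plane meets the free surface. Vertical depth h = y·sinθ with sinθ = 0.901077.
With the apex down, the centroid sits h/3 = 3.83/3 = 1.27667 m below the base (the top edge), so y_c = 0.561 + 1.27667 = 1.83767 m and h_c = 1.83767 × 0.901077 = 1.65588 m.
A = ½ × 3.2 × 3.83 = 6.128 m².
Resultant F = γ·h_c·A = 9.81 × 1.65588 × 6.128 = 99.5444 kN.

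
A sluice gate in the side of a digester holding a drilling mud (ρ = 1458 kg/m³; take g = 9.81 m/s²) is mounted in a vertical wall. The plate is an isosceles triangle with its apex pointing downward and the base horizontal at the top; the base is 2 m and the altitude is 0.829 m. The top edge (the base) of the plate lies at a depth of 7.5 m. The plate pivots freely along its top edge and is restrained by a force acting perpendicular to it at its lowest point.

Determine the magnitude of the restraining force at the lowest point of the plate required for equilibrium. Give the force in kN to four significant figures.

P ≈ 31.28 kN

γ = ρg = 1458 × 9.81 / 1000 = 14.30298 kN/m³.
With the apex down, the centroid sits h/3 = 0.829/3 = 0.276333 m below the base (the top edge), so the centroid depth is h_c = 7.5 + 0.276333 = 7.77633 m.
A = ½ × 2 × 0.829 = 0.829 m².
Resultant F = γ·h_c·A = 14.30298 × 7.77633 × 0.829 = 92.2053 kN.
I_c = b·h³/36 = 2 × 0.829³/36 = 0.0316513 m⁴.
Centre of pressure: y_p = y_c + I_c/(y_c·A) = 7.77633 + 0.0316513/(7.77633 × 0.829) = 7.77633 + 0.00490978 = 7.78124 m along the plane.
The resultant acts 0.276333 + 0.00490978 = 0.281243 m (along the plate) below the hinge at the top edge, so the moment about the hinge is M = F × 0.281243 = 92.2053 × 0.281243 = 25.9321 kN·m.
A normal force at the bottom, 0.829 m from the hinge, must supply this moment: P = 25.9321/0.829 = 31.2812 kN.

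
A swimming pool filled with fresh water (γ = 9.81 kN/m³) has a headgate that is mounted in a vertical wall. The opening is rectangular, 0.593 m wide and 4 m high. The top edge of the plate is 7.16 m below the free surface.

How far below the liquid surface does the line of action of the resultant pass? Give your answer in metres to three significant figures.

h_p = 9.31 m

γ = 9.81 kN/m³.
The centroid lies 4/2 = 2 m below the top edge, so the centroid depth is h_c = 7.16 + 2 = 9.16 m.
A = 0.593 × 4 = 2.372 m².
Resultant F = γ·h_c·A = 9.81 × 9.16 × 2.372 = 213.147 kN.
I_c = b·h³/12 = 0.593 × 4³/12 = 3.16267 m⁴.
Centre of pressure: y_p = y_c + I_c/(y_c·A) = 9.16 + 3.16267/(9.16 × 2.372) = 9.16 + 0.145561 = 9.30556 m along the plane.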